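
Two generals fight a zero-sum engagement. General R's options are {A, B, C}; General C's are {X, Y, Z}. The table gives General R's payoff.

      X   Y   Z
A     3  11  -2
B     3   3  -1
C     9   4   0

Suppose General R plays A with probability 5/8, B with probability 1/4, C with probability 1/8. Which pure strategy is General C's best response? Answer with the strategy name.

Z

If General C plays X, General R's expected payoff is (5/8)·3 + (1/4)·3 + (1/8)·9 = 15/4.
If General C plays Y, General R's expected payoff is (5/8)·11 + (1/4)·3 + (1/8)·4 = 65/8.
If General C plays Z, General R's expected payoff is (5/8)·(-2) + (1/4)·(-1) + (1/8)·0 = -3/2.
General C minimizes General R's payoff; the smallest is -3/2, so the best response is Z.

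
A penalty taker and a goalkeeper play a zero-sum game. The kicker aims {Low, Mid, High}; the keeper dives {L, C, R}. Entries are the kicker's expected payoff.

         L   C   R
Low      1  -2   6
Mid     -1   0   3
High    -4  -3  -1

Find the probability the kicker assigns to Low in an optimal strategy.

1/4

Row minima: Low → -2, Mid → -1, High → -4; maximin = -1.
Column maxima: L → 1, C → 0, R → 6; minimax = 0.
-1 ≠ 0, so there is no saddle point; optimal play is mixed.
High is strictly dominated by Low, so the kicker never plays it.
R is strictly dominated by L (it gives the kicker strictly more in every row), so the keeper never plays it.
On the remaining 2×2 (Low, Mid vs L, C):
Let the kicker play Low with probability p. Expected payoff against L: 1p + (-1)(1−p) = 2p − 1; against C: (-2)p + 0(1−p) = −2p.
Setting these equal: 2p − 1 = −2p ⇒ 4p = 1 ⇒ p = 1/4, and the value is (2)·(1/4) − 1 = -1/2.
For the keeper: with q = P(L), equating Low's and Mid's payoffs gives 3q − 2 = −q ⇒ q = 1/2.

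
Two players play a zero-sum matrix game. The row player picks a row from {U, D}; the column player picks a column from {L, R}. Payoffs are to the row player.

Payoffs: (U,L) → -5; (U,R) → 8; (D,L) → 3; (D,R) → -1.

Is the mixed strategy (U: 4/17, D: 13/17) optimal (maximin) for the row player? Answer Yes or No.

Yes

Against L this mix gives (4/17)·(-5) + (13/17)·3 = 19/17.
Against R this mix gives (4/17)·8 + (13/17)·(-1) = 19/17.
All of the column player's active replies (L, R) yield 19/17, and no column does worse for the row player. The mix makes the column player indifferent and guarantees 19/17, so it is optimal.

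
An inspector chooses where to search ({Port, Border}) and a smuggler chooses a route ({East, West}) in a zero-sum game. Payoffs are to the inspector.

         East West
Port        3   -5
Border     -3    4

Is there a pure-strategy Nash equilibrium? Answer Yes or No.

No

Row minima: Port → -5, Border → -3; maximin = -3.
Column maxima: East → 3, West → 4; minimax = 3.
-3 ≠ 3, so no pure-strategy equilibrium exists.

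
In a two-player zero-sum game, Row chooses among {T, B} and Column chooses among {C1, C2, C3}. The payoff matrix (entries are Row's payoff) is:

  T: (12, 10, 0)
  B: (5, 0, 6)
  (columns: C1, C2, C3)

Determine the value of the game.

Row minima: T → 0, B → 0; maximin = 0.
Column maxima: C1 → 12, C2 → 10, C3 → 6; minimax = 6.
0 ≠ 6, so there is no saddle point; optimal play is mixed.
C1 is strictly dominated by C2 (it gives Row strictly more in every row), so Column never plays it.
On the remaining 2×2 (T, B vs C2, C3):
Let Row play T with probability p. Expected payoff against C2: 10p + 0(1−p) = 10p; against C3: 0p + 6(1−p) = −6p + 6.
Setting these equal: 10p = −6p + 6 ⇒ 16p = 6 ⇒ p = 3/8, and the value is (10)·(3/8) = 15/4.
For Column: with q = P(C2), equating T's and B's payoffs gives 10q = −6q + 6 ⇒ q = 3/8.

15/4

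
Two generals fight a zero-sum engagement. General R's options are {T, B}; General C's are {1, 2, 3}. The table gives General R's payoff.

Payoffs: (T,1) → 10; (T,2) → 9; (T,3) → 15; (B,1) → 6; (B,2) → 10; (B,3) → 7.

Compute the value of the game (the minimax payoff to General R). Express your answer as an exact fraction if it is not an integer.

46/5

Row minima: T → 9, B → 6; maximin = 9.
Column maxima: 1 → 10, 2 → 10, 3 → 15; minimax = 10.
9 ≠ 10, so there is no saddle point; optimal play is mixed.
3 is strictly dominated by 1 (it gives General R strictly more in every row), so General C never plays it.
On the remaining 2×2 (T, B vs 1, 2):
Let General R play T with probability p. Expected payoff against 1: 10p + 6(1−p) = 4p + 6; against 2: 9p + 10(1−p) = −p + 10.
Setting these equal: 4p + 6 = −p + 10 ⇒ 5p = 4 ⇒ p = 4/5, and the value is (4)·(4/5) + 6 = 46/5.
For General C: with q = P(1), equating T's and B's payoffs gives q + 9 = −4q + 10 ⇒ q = 1/5.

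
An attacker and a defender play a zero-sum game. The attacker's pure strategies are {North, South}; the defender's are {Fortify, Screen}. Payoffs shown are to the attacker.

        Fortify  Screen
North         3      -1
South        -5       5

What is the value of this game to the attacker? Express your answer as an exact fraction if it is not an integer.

5/7

Row minima: North → -1, South → -5; maximin = -1.
Column maxima: Fortify → 3, Screen → 5; minimax = 3.
-1 ≠ 3, so there is no saddle point; optimal play is mixed.
Let the attacker play North with probability p. Expected payoff against Fortify: 3p + (-5)(1−p) = 8p − 5; against Screen: (-1)p + 5(1−p) = −6p + 5.
Setting these equal: 8p − 5 = −6p + 5 ⇒ 14p = 10 ⇒ p = 5/7, and the value is (8)·(5/7) − 5 = 5/7.
For the defender: with q = P(Fortify), equating North's and South's payoffs gives 4q − 1 = −10q + 5 ⇒ q = 3/7.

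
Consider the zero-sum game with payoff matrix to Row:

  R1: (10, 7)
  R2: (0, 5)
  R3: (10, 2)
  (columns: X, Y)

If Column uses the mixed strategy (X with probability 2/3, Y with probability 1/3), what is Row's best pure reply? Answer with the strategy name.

R1

Expected payoff of R1: (2/3)·10 + (1/3)·7 = 9.
Expected payoff of R2: (2/3)·0 + (1/3)·5 = 5/3.
Expected payoff of R3: (2/3)·10 + (1/3)·2 = 22/3.
The largest is 9, so Row's best response is R1.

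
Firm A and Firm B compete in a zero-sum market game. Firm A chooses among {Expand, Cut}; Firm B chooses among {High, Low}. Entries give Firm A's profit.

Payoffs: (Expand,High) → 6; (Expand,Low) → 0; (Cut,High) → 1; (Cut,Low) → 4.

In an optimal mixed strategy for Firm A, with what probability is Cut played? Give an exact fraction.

2/3

Row minima: Expand → 0, Cut → 1; maximin = 1.
Column maxima: High → 6, Low → 4; minimax = 4.
1 ≠ 4, so there is no saddle point; optimal play is mixed.
Let Firm A play Expand with probability p. Expected payoff against High: 6p + 1(1−p) = 5p + 1; against Low: 0p + 4(1−p) = −4p + 4.
Setting these equal: 5p + 1 = −4p + 4 ⇒ 9p = 3 ⇒ p = 1/3, and the value is (5)·(1/3) + 1 = 8/3.
For Firm B: with q = P(High), equating Expand's and Cut's payoffs gives 6q = −3q + 4 ⇒ q = 4/9.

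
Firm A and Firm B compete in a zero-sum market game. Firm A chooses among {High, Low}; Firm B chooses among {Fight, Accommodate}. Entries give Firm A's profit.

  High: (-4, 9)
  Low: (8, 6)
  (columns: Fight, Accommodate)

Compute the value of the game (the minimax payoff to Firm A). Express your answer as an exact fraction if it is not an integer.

Row minima: High → -4, Low → 6; maximin = 6.
Column maxima: Fight → 8, Accommodate → 9; minimax = 8.
6 ≠ 8, so there is no saddle point; optimal play is mixed.
Let Firm A play High with probability p. Expected payoff against Fight: (-4)p + 8(1−p) = −12p + 8; against Accommodate: 9p + 6(1−p) = 3p + 6.
Setting these equal: −12p + 8 = 3p + 6 ⇒ −15p = -2 ⇒ p = 2/15, and the value is (-12)·(2/15) + 8 = 32/5.
For Firm B: with q = P(Fight), equating High's and Low's payoffs gives −13q + 9 = 2q + 6 ⇒ q = 1/5.

32/5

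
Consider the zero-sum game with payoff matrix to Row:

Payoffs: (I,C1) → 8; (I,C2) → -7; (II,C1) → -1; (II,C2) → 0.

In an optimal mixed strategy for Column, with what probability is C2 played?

Row minima: I → -7, II → -1; maximin = -1.
Column maxima: C1 → 8, C2 → 0; minimax = 0.
-1 ≠ 0, so there is no saddle point; optimal play is mixed.
Let Row play I with probability p. Expected payoff against C1: 8p + (-1)(1−p) = 9p − 1; against C2: (-7)p + 0(1−p) = −7p.
Setting these equal: 9p − 1 = −7p ⇒ 16p = 1 ⇒ p = 1/16, and the value is (9)·(1/16) − 1 = -7/16.
For Column: with q = P(C1), equating I's and II's payoffs gives 15q − 7 = −q ⇒ q = 7/16.

9/16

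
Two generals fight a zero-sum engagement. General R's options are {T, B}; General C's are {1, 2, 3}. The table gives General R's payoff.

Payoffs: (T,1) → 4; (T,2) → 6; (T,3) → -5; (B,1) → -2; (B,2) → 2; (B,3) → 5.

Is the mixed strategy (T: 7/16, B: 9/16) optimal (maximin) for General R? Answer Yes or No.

Yes

Against 1 this mix gives (7/16)·4 + (9/16)·(-2) = 5/8.
Against 2 this mix gives (7/16)·6 + (9/16)·2 = 15/4.
Against 3 this mix gives (7/16)·(-5) + (9/16)·5 = 5/8.
All of General C's active replies (1, 3) yield 5/8, and no column does worse for General R. The mix makes General C indifferent and guarantees 5/8, so it is optimal.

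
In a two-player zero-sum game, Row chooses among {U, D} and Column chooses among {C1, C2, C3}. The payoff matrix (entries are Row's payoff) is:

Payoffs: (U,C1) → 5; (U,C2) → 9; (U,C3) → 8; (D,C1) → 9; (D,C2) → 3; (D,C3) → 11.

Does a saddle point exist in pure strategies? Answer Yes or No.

No

Row minima: U → 5, D → 3; maximin = 5.
Column maxima: C1 → 9, C2 → 9, C3 → 11; minimax = 9.
5 ≠ 9, so no pure-strategy equilibrium exists.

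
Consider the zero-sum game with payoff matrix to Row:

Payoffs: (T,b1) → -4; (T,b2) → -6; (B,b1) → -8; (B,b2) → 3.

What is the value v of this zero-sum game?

Row minima: T → -6, B → -8; maximin = -6.
Column maxima: b1 → -4, b2 → 3; minimax = -4.
-6 ≠ -4, so there is no saddle point; optimal play is mixed.
Let Row play T with probability p. Expected payoff against b1: (-4)p + (-8)(1−p) = 4p − 8; against b2: (-6)p + 3(1−p) = −9p + 3.
Setting these equal: 4p − 8 = −9p + 3 ⇒ 13p = 11 ⇒ p = 11/13, and the value is (4)·(11/13) − 8 = -60/13.
For Column: with q = P(b1), equating T's and B's payoffs gives 2q − 6 = −11q + 3 ⇒ q = 9/13.

-60/13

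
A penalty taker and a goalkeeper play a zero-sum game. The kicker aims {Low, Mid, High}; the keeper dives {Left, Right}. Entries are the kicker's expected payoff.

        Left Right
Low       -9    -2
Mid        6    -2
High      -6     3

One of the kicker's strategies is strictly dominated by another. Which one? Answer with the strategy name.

High gives a strictly higher payoff than Low against every column: -6 > -9, 3 > -2.
So Low is strictly dominated and the kicker never plays it.

Low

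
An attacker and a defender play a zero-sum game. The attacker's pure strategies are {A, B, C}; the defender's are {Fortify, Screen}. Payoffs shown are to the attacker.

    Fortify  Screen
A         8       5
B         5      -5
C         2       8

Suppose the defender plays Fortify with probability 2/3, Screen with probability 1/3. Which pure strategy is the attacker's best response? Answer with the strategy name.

A

Expected payoff of A: (2/3)·8 + (1/3)·5 = 7.
Expected payoff of B: (2/3)·5 + (1/3)·(-5) = 5/3.
Expected payoff of C: (2/3)·2 + (1/3)·8 = 4.
The largest is 7, so the attacker's best response is A.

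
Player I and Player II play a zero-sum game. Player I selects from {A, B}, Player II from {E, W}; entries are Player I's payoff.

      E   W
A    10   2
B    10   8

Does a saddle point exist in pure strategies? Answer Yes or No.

Yes

Row minima: A → 2, B → 8; maximin = 8.
Column maxima: E → 10, W → 8; minimax = 8.
maximin = minimax = 8, so a saddle point exists.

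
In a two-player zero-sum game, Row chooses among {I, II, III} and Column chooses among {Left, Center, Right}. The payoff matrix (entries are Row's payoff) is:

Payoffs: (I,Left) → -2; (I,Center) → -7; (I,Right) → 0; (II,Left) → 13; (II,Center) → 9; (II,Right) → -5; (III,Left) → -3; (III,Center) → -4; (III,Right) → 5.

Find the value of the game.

25/23

Row minima: I → -7, II → -5, III → -4; maximin = -4.
Column maxima: Left → 13, Center → 9, Right → 5; minimax = 5.
-4 ≠ 5, so there is no saddle point; optimal play is mixed.
Left is strictly dominated by Center (it gives Row strictly more in every row), so Column never plays it.
With Left eliminated, I is strictly dominated by III (III gives Row strictly more in every remaining column), so Row never plays it.
On the remaining 2×2 (II, III vs Center, Right):
Let Row play II with probability p. Expected payoff against Center: 9p + (-4)(1−p) = 13p − 4; against Right: (-5)p + 5(1−p) = −10p + 5.
Setting these equal: 13p − 4 = −10p + 5 ⇒ 23p = 9 ⇒ p = 9/23, and the value is (13)·(9/23) − 4 = 25/23.
For Column: with q = P(Center), equating II's and III's payoffs gives 14q − 5 = −9q + 5 ⇒ q = 10/23.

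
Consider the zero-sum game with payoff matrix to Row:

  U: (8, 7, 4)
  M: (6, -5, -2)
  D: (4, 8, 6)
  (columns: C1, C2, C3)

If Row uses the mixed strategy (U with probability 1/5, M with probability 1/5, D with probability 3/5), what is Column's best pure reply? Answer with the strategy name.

C3

If Column plays C1, Row's expected payoff is (1/5)·8 + (1/5)·6 + (3/5)·4 = 26/5.
If Column plays C2, Row's expected payoff is (1/5)·7 + (1/5)·(-5) + (3/5)·8 = 26/5.
If Column plays C3, Row's expected payoff is (1/5)·4 + (1/5)·(-2) + (3/5)·6 = 4.
Column minimizes Row's payoff; the smallest is 4, so the best response is C3.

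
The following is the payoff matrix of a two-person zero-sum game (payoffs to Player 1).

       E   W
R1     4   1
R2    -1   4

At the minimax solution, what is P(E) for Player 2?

Row minima: R1 → 1, R2 → -1; maximin = 1.
Column maxima: E → 4, W → 4; minimax = 4.
1 ≠ 4, so there is no saddle point; optimal play is mixed.
Let Player 1 play R1 with probability p. Expected payoff against E: 4p + (-1)(1−p) = 5p − 1; against W: 1p + 4(1−p) = −3p + 4.
Setting these equal: 5p − 1 = −3p + 4 ⇒ 8p = 5 ⇒ p = 5/8, and the value is (5)·(5/8) − 1 = 17/8.
For Player 2: with q = P(E), equating R1's and R2's payoffs gives 3q + 1 = −5q + 4 ⇒ q = 3/8.

3/8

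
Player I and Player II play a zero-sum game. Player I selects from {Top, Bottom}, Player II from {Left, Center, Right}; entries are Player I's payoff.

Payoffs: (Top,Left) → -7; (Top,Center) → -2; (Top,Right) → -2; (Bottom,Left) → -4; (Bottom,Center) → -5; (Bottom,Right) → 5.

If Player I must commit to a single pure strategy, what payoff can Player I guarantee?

-5

Row minima: Top → -7, Bottom → -5.
The best of these is -5.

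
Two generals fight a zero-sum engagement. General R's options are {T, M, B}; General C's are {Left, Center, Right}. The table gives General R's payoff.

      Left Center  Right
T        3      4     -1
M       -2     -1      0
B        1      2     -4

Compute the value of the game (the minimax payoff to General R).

-1/3

Row minima: T → -1, M → -2, B → -4; maximin = -1.
Column maxima: Left → 3, Center → 4, Right → 0; minimax = 0.
-1 ≠ 0, so there is no saddle point; optimal play is mixed.
B is strictly dominated by T, so General R never plays it.
Center is strictly dominated by Left (it gives General R strictly more in every row), so General C never plays it.
On the remaining 2×2 (T, M vs Left, Right):
Let General R play T with probability p. Expected payoff against Left: 3p + (-2)(1−p) = 5p − 2; against Right: (-1)p + 0(1−p) = −p.
Setting these equal: 5p − 2 = −p ⇒ 6p = 2 ⇒ p = 1/3, and the value is (5)·(1/3) − 2 = -1/3.
For General C: with q = P(Left), equating T's and M's payoffs gives 4q − 1 = −2q ⇒ q = 1/6.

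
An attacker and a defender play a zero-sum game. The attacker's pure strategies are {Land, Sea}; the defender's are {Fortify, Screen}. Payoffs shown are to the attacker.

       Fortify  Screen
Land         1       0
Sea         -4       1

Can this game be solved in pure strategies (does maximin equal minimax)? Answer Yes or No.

No

Row minima: Land → 0, Sea → -4; maximin = 0.
Column maxima: Fortify → 1, Screen → 1; minimax = 1.
0 ≠ 1, so no pure-strategy equilibrium exists.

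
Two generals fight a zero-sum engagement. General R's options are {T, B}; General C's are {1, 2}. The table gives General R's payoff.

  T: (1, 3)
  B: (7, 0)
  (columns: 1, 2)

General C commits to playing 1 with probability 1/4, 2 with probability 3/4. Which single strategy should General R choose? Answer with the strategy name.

T

Expected payoff of T: (1/4)·1 + (3/4)·3 = 5/2.
Expected payoff of B: (1/4)·7 + (3/4)·0 = 7/4.
The largest is 5/2, so General R's best response is T.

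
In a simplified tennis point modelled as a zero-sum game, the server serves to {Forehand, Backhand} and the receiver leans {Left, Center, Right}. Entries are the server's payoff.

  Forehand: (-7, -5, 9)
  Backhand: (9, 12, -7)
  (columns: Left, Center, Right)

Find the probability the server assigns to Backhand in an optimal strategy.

Row minima: Forehand → -7, Backhand → -7; maximin = -7.
Column maxima: Left → 9, Center → 12, Right → 9; minimax = 9.
-7 ≠ 9, so there is no saddle point; optimal play is mixed.
Center is strictly dominated by Left (it gives the server strictly more in every row), so the receiver never plays it.
On the remaining 2×2 (Forehand, Backhand vs Left, Right):
Let the server play Forehand with probability p. Expected payoff against Left: (-7)p + 9(1−p) = −16p + 9; against Right: 9p + (-7)(1−p) = 16p − 7.
Setting these equal: −16p + 9 = 16p − 7 ⇒ −32p = -16 ⇒ p = 1/2, and the value is (-16)·(1/2) + 9 = 1.
For the receiver: with q = P(Left), equating Forehand's and Backhand's payoffs gives −16q + 9 = 16q − 7 ⇒ q = 1/2.

1/2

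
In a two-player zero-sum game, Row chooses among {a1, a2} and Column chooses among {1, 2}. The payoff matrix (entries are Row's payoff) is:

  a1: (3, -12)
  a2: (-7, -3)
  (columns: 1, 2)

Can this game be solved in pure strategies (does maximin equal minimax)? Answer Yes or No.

No

Row minima: a1 → -12, a2 → -7; maximin = -7.
Column maxima: 1 → 3, 2 → -3; minimax = -3.
-7 ≠ -3, so no pure-strategy equilibrium exists.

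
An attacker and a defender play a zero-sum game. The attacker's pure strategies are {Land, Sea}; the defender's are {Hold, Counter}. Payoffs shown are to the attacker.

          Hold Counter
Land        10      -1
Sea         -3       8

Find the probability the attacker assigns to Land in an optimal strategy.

Row minima: Land → -1, Sea → -3; maximin = -1.
Column maxima: Hold → 10, Counter → 8; minimax = 8.
-1 ≠ 8, so there is no saddle point; optimal play is mixed.
Let the attacker play Land with probability p. Expected payoff against Hold: 10p + (-3)(1−p) = 13p − 3; against Counter: (-1)p + 8(1−p) = −9p + 8.
Setting these equal: 13p − 3 = −9p + 8 ⇒ 22p = 11 ⇒ p = 1/2, and the value is (13)·(1/2) − 3 = 7/2.
For the defender: with q = P(Hold), equating Land's and Sea's payoffs gives 11q − 1 = −11q + 8 ⇒ q = 9/22.

1/2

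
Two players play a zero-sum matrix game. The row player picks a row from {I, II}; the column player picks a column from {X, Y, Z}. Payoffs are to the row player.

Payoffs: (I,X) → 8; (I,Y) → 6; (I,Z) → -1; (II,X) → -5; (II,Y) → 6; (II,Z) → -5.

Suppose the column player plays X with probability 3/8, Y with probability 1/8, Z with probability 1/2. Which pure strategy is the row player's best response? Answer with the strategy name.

I

Expected payoff of I: (3/8)·8 + (1/8)·6 + (1/2)·(-1) = 13/4.
Expected payoff of II: (3/8)·(-5) + (1/8)·6 + (1/2)·(-5) = -29/8.
The largest is 13/4, so the row player's best response is I.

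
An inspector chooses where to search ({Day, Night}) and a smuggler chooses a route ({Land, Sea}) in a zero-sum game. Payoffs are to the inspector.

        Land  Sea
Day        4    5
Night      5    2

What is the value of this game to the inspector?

Row minima: Day → 4, Night → 2; maximin = 4.
Column maxima: Land → 5, Sea → 5; minimax = 5.
4 ≠ 5, so there is no saddle point; optimal play is mixed.
Let the inspector play Day with probability p. Expected payoff against Land: 4p + 5(1−p) = −p + 5; against Sea: 5p + 2(1−p) = 3p + 2.
Setting these equal: −p + 5 = 3p + 2 ⇒ −4p = -3 ⇒ p = 3/4, and the value is (-1)·(3/4) + 5 = 17/4.
For the smuggler: with q = P(Land), equating Day's and Night's payoffs gives −q + 5 = 3q + 2 ⇒ q = 3/4.

17/4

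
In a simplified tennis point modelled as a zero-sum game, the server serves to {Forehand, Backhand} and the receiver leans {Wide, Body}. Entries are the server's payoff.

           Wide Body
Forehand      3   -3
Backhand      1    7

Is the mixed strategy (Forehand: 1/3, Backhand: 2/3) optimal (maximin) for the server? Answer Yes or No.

No

Against Wide this mix gives (1/3)·3 + (2/3)·1 = 5/3.
Against Body this mix gives (1/3)·(-3) + (2/3)·7 = 11/3.
The receiver will play Wide, holding the server to 5/3. Shifting weight toward the row that does better against Wide would raise this floor (the equalizing mix achieves 2 against both Wide and Body), so the proposed strategy is not optimal.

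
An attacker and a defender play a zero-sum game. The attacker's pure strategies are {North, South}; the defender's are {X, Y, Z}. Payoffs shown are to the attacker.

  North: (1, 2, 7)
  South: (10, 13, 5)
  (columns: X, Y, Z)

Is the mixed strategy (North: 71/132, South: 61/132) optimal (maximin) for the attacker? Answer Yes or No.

Against X this mix gives (71/132)·1 + (61/132)·10 = 227/44.
Against Y this mix gives (71/132)·2 + (61/132)·13 = 85/12.
Against Z this mix gives (71/132)·7 + (61/132)·5 = 401/66.
The defender will play X, holding the attacker to 227/44. Shifting weight toward the row that does better against X would raise this floor (the equalizing mix achieves 65/11 against both X and Z), so the proposed strategy is not optimal.

No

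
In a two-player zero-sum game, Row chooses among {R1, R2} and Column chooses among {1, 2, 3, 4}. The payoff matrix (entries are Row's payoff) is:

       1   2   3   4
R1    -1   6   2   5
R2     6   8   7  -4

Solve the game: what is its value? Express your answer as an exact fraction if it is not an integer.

13/8

Row minima: R1 → -1, R2 → -4; maximin = -1.
Column maxima: 1 → 6, 2 → 8, 3 → 7, 4 → 5; minimax = 5.
-1 ≠ 5, so there is no saddle point; optimal play is mixed.
2 is strictly dominated by 1 (it gives Row strictly more in every row), so Column never plays it.
3 is strictly dominated by 1 (it gives Row strictly more in every row), so Column never plays it.
On the remaining 2×2 (R1, R2 vs 1, 4):
Let Row play R1 with probability p. Expected payoff against 1: (-1)p + 6(1−p) = −7p + 6; against 4: 5p + (-4)(1−p) = 9p − 4.
Setting these equal: −7p + 6 = 9p − 4 ⇒ −16p = -10 ⇒ p = 5/8, and the value is (-7)·(5/8) + 6 = 13/8.
For Column: with q = P(1), equating R1's and R2's payoffs gives −6q + 5 = 10q − 4 ⇒ q = 9/16.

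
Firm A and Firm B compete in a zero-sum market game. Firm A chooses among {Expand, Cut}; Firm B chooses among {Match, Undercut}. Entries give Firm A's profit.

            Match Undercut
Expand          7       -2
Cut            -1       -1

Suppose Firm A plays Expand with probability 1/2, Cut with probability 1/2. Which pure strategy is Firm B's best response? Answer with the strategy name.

If Firm B plays Match, Firm A's expected payoff is (1/2)·7 + (1/2)·(-1) = 3.
If Firm B plays Undercut, Firm A's expected payoff is (1/2)·(-2) + (1/2)·(-1) = -3/2.
Firm B minimizes Firm A's payoff; the smallest is -3/2, so the best response is Undercut.

Undercut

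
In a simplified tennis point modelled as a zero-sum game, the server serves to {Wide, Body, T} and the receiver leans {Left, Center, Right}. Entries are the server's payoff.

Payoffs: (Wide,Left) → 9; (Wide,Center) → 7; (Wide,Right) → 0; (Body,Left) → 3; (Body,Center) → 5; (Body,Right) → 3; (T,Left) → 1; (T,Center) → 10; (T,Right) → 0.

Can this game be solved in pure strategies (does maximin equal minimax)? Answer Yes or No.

Yes

Row minima: Wide → 0, Body → 3, T → 0; maximin = 3.
Column maxima: Left → 9, Center → 10, Right → 3; minimax = 3.
maximin = minimax = 3, so a saddle point exists.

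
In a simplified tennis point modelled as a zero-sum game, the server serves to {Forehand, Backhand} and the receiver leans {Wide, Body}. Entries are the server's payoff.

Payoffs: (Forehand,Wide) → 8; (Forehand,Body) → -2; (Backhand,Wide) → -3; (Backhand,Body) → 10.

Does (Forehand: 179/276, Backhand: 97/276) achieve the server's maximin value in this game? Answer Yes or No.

No

Against Wide this mix gives (179/276)·8 + (97/276)·(-3) = 1141/276.
Against Body this mix gives (179/276)·(-2) + (97/276)·10 = 51/23.
The receiver will play Body, holding the server to 51/23. Shifting weight toward the row that does better against Body would raise this floor (the equalizing mix achieves 74/23 against both Body and Wide), so the proposed strategy is not optimal.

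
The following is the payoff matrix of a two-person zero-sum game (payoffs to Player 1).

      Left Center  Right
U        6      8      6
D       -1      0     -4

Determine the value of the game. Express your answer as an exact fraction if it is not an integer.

6

Row minima: U → 6, D → -4; maximin = 6.
Column maxima: Left → 6, Center → 8, Right → 6; minimax = 6.
Since maximin = minimax = 6, there is a saddle point and the value is 6.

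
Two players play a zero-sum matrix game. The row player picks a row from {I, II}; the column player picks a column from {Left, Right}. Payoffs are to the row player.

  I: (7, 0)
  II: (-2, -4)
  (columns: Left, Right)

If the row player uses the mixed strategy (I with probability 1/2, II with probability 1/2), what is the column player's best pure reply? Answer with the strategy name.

If the column player plays Left, the row player's expected payoff is (1/2)·7 + (1/2)·(-2) = 5/2.
If the column player plays Right, the row player's expected payoff is (1/2)·0 + (1/2)·(-4) = -2.
The column player minimizes the row player's payoff; the smallest is -2, so the best response is Right.

Right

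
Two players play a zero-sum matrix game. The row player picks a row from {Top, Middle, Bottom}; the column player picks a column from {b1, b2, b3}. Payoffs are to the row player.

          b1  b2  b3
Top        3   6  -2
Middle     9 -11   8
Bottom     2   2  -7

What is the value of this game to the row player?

26/27

Row minima: Top → -2, Middle → -11, Bottom → -7; maximin = -2.
Column maxima: b1 → 9, b2 → 6, b3 → 8; minimax = 6.
-2 ≠ 6, so there is no saddle point; optimal play is mixed.
Bottom is strictly dominated by Top, so the row player never plays it.
b1 is strictly dominated by b3 (it gives the row player strictly more in every row), so the column player never plays it.
On the remaining 2×2 (Top, Middle vs b2, b3):
Let the row player play Top with probability p. Expected payoff against b2: 6p + (-11)(1−p) = 17p − 11; against b3: (-2)p + 8(1−p) = −10p + 8.
Setting these equal: 17p − 11 = −10p + 8 ⇒ 27p = 19 ⇒ p = 19/27, and the value is (17)·(19/27) − 11 = 26/27.
For the column player: with q = P(b2), equating Top's and Middle's payoffs gives 8q − 2 = −19q + 8 ⇒ q = 10/27.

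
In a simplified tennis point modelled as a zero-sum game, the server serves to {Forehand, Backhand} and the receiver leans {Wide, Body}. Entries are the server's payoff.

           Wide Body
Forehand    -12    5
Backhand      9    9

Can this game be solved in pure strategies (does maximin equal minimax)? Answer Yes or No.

Yes

Row minima: Forehand → -12, Backhand → 9; maximin = 9.
Column maxima: Wide → 9, Body → 9; minimax = 9.
maximin = minimax = 9, so a saddle point exists.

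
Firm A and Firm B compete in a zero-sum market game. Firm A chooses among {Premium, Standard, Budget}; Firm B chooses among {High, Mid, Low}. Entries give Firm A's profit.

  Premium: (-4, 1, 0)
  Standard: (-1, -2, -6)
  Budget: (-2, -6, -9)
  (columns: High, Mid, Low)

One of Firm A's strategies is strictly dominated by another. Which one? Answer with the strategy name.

Budget

Standard gives a strictly higher payoff than Budget against every column: -1 > -2, -2 > -6, -6 > -9.
So Budget is strictly dominated and Firm A never plays it.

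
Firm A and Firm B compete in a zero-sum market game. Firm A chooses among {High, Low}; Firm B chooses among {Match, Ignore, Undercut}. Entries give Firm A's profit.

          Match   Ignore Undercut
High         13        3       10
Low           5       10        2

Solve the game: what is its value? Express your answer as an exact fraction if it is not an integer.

Row minima: High → 3, Low → 2; maximin = 3.
Column maxima: Match → 13, Ignore → 10, Undercut → 10; minimax = 10.
3 ≠ 10, so there is no saddle point; optimal play is mixed.
Match is strictly dominated by Undercut (it gives Firm A strictly more in every row), so Firm B never plays it.
On the remaining 2×2 (High, Low vs Ignore, Undercut):
Let Firm A play High with probability p. Expected payoff against Ignore: 3p + 10(1−p) = −7p + 10; against Undercut: 10p + 2(1−p) = 8p + 2.
Setting these equal: −7p + 10 = 8p + 2 ⇒ −15p = -8 ⇒ p = 8/15, and the value is (-7)·(8/15) + 10 = 94/15.
For Firm B: with q = P(Ignore), equating High's and Low's payoffs gives −7q + 10 = 8q + 2 ⇒ q = 8/15.

94/15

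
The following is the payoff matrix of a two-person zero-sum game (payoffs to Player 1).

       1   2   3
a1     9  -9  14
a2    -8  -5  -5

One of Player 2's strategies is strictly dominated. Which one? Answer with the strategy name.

1 holds Player 1's payoff strictly below 3 in every row: 9 < 14, -8 < -5.
So 3 is strictly dominated for Player 2.

3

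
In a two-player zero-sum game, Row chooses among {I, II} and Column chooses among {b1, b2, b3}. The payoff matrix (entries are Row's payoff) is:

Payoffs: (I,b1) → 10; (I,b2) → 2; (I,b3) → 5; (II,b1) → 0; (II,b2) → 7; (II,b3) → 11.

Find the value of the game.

14/3

Row minima: I → 2, II → 0; maximin = 2.
Column maxima: b1 → 10, b2 → 7, b3 → 11; minimax = 7.
2 ≠ 7, so there is no saddle point; optimal play is mixed.
b3 is strictly dominated by b2 (it gives Row strictly more in every row), so Column never plays it.
On the remaining 2×2 (I, II vs b1, b2):
Let Row play I with probability p. Expected payoff against b1: 10p + 0(1−p) = 10p; against b2: 2p + 7(1−p) = −5p + 7.
Setting these equal: 10p = −5p + 7 ⇒ 15p = 7 ⇒ p = 7/15, and the value is (10)·(7/15) = 14/3.
For Column: with q = P(b1), equating I's and II's payoffs gives 8q + 2 = −7q + 7 ⇒ q = 1/3.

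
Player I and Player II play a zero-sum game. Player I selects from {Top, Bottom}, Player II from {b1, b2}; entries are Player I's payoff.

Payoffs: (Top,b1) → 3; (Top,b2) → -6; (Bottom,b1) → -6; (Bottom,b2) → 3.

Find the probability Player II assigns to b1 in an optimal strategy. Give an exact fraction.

1/2

Row minima: Top → -6, Bottom → -6; maximin = -6.
Column maxima: b1 → 3, b2 → 3; minimax = 3.
-6 ≠ 3, so there is no saddle point; optimal play is mixed.
Let Player I play Top with probability p. Expected payoff against b1: 3p + (-6)(1−p) = 9p − 6; against b2: (-6)p + 3(1−p) = −9p + 3.
Setting these equal: 9p − 6 = −9p + 3 ⇒ 18p = 9 ⇒ p = 1/2, and the value is (9)·(1/2) − 6 = -3/2.
For Player II: with q = P(b1), equating Top's and Bottom's payoffs gives 9q − 6 = −9q + 3 ⇒ q = 1/2.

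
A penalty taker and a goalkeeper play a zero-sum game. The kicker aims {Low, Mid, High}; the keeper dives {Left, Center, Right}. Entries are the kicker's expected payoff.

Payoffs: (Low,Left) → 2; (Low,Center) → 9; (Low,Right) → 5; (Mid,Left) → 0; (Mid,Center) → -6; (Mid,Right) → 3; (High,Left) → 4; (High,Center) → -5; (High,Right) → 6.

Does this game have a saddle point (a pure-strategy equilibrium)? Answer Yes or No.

Row minima: Low → 2, Mid → -6, High → -5; maximin = 2.
Column maxima: Left → 4, Center → 9, Right → 6; minimax = 4.
2 ≠ 4, so no pure-strategy equilibrium exists.

No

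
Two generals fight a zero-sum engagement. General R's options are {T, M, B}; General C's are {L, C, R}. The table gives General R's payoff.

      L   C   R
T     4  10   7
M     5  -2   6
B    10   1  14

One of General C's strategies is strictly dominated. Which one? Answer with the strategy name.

L holds General R's payoff strictly below R in every row: 4 < 7, 5 < 6, 10 < 14.
So R is strictly dominated for General C.

R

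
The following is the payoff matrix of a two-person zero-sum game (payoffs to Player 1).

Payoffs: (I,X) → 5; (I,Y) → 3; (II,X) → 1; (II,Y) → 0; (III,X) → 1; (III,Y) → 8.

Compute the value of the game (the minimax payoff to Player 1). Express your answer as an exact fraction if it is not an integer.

37/9

Row minima: I → 3, II → 0, III → 1; maximin = 3.
Column maxima: X → 5, Y → 8; minimax = 5.
3 ≠ 5, so there is no saddle point; optimal play is mixed.
II is strictly dominated by I, so Player 1 never plays it.
On the remaining 2×2 (I, III vs X, Y):
Let Player 1 play I with probability p. Expected payoff against X: 5p + 1(1−p) = 4p + 1; against Y: 3p + 8(1−p) = −5p + 8.
Setting these equal: 4p + 1 = −5p + 8 ⇒ 9p = 7 ⇒ p = 7/9, and the value is (4)·(7/9) + 1 = 37/9.
For Player 2: with q = P(X), equating I's and III's payoffs gives 2q + 3 = −7q + 8 ⇒ q = 5/9.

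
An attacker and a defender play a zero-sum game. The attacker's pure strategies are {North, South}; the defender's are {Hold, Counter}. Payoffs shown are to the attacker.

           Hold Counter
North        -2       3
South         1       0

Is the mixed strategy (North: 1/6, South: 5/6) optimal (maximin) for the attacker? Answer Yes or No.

Against Hold this mix gives (1/6)·(-2) + (5/6)·1 = 1/2.
Against Counter this mix gives (1/6)·3 + (5/6)·0 = 1/2.
All of the defender's active replies (Hold, Counter) yield 1/2, and no column does worse for the attacker. The mix makes the defender indifferent and guarantees 1/2, so it is optimal.

Yes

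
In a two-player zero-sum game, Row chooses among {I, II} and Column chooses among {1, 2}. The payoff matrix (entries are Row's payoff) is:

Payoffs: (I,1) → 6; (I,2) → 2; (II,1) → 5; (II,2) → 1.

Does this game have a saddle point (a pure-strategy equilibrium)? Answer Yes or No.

Row minima: I → 2, II → 1; maximin = 2.
Column maxima: 1 → 6, 2 → 2; minimax = 2.
maximin = minimax = 2, so a saddle point exists.

Yes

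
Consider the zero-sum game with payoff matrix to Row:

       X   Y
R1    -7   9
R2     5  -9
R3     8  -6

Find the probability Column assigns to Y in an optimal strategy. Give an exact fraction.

Row minima: R1 → -7, R2 → -9, R3 → -6; maximin = -6.
Column maxima: X → 8, Y → 9; minimax = 8.
-6 ≠ 8, so there is no saddle point; optimal play is mixed.
R2 is strictly dominated by R3, so Row never plays it.
On the remaining 2×2 (R1, R3 vs X, Y):
Let Row play R1 with probability p. Expected payoff against X: (-7)p + 8(1−p) = −15p + 8; against Y: 9p + (-6)(1−p) = 15p − 6.
Setting these equal: −15p + 8 = 15p − 6 ⇒ −30p = -14 ⇒ p = 7/15, and the value is (-15)·(7/15) + 8 = 1.
For Column: with q = P(X), equating R1's and R3's payoffs gives −16q + 9 = 14q − 6 ⇒ q = 1/2.

1/2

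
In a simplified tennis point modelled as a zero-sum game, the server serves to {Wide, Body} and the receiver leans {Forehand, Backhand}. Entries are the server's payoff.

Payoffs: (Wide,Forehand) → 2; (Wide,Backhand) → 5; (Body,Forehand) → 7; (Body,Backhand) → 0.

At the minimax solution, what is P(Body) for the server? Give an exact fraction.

3/10

Row minima: Wide → 2, Body → 0; maximin = 2.
Column maxima: Forehand → 7, Backhand → 5; minimax = 5.
2 ≠ 5, so there is no saddle point; optimal play is mixed.
Let the server play Wide with probability p. Expected payoff against Forehand: 2p + 7(1−p) = −5p + 7; against Backhand: 5p + 0(1−p) = 5p.
Setting these equal: −5p + 7 = 5p ⇒ −10p = -7 ⇒ p = 7/10, and the value is (-5)·(7/10) + 7 = 7/2.
For the receiver: with q = P(Forehand), equating Wide's and Body's payoffs gives −3q + 5 = 7q ⇒ q = 1/2.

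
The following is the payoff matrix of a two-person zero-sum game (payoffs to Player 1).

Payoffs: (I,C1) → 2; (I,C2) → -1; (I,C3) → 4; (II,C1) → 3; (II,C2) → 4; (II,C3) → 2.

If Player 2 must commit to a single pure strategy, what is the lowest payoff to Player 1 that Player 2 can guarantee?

Column maxima: C1 → 3, C2 → 4, C3 → 4.
The smallest of these is 3.

3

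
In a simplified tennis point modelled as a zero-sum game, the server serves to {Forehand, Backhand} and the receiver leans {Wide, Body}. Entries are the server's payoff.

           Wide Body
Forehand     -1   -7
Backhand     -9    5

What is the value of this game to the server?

-17/5

Row minima: Forehand → -7, Backhand → -9; maximin = -7.
Column maxima: Wide → -1, Body → 5; minimax = -1.
-7 ≠ -1, so there is no saddle point; optimal play is mixed.
Let the server play Forehand with probability p. Expected payoff against Wide: (-1)p + (-9)(1−p) = 8p − 9; against Body: (-7)p + 5(1−p) = −12p + 5.
Setting these equal: 8p − 9 = −12p + 5 ⇒ 20p = 14 ⇒ p = 7/10, and the value is (8)·(7/10) − 9 = -17/5.
For the receiver: with q = P(Wide), equating Forehand's and Backhand's payoffs gives 6q − 7 = −14q + 5 ⇒ q = 3/5.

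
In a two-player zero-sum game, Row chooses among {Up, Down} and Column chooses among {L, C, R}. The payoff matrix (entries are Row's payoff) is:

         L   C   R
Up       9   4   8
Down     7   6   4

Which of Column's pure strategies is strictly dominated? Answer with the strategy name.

C holds Row's payoff strictly below L in every row: 4 < 9, 6 < 7.
So L is strictly dominated for Column.

L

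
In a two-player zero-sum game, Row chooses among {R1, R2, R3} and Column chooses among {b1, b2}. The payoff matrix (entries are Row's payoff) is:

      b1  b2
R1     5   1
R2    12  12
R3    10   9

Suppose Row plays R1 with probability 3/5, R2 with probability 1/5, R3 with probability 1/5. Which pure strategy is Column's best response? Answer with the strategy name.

b2

If Column plays b1, Row's expected payoff is (3/5)·5 + (1/5)·12 + (1/5)·10 = 37/5.
If Column plays b2, Row's expected payoff is (3/5)·1 + (1/5)·12 + (1/5)·9 = 24/5.
Column minimizes Row's payoff; the smallest is 24/5, so the best response is b2.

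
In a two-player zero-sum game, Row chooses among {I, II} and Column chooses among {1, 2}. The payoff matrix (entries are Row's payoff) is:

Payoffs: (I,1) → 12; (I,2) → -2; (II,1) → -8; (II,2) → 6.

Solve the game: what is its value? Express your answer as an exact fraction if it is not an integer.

Row minima: I → -2, II → -8; maximin = -2.
Column maxima: 1 → 12, 2 → 6; minimax = 6.
-2 ≠ 6, so there is no saddle point; optimal play is mixed.
Let Row play I with probability p. Expected payoff against 1: 12p + (-8)(1−p) = 20p − 8; against 2: (-2)p + 6(1−p) = −8p + 6.
Setting these equal: 20p − 8 = −8p + 6 ⇒ 28p = 14 ⇒ p = 1/2, and the value is (20)·(1/2) − 8 = 2.
For Column: with q = P(1), equating I's and II's payoffs gives 14q − 2 = −14q + 6 ⇒ q = 2/7.

2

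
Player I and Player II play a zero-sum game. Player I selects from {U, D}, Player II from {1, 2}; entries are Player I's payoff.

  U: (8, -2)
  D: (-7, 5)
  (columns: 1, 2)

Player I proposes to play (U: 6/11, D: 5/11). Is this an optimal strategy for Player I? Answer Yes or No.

Against 1 this mix gives (6/11)·8 + (5/11)·(-7) = 13/11.
Against 2 this mix gives (6/11)·(-2) + (5/11)·5 = 13/11.
All of Player II's active replies (1, 2) yield 13/11, and no column does worse for Player I. The mix makes Player II indifferent and guarantees 13/11, so it is optimal.

Yes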